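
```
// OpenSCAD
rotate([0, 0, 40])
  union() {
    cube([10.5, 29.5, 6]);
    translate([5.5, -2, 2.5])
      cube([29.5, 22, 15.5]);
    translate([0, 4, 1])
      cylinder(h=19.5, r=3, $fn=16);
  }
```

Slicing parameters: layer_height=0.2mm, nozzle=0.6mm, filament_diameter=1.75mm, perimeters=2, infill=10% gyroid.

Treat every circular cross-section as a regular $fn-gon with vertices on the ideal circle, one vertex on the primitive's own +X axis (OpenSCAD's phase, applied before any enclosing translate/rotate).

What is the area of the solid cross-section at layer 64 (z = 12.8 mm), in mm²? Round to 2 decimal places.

At z = 12.8 mm: the cube does not reach this height (z outside [0, 6]); the cube at (5.5, -2) (footprint 29.5×22) is included at this height (area 649.00 mm²); the cylinder at (0, 4): section is a regular 16-gon, circumradius r=3 (area = (16/2)·3.000²·sin(360°/16) = 27.55 mm²); Merging all regions: the 2 present regions are separate (no shared area or edge), so areas and boundary lengths simply add and each stays a separate island — area = 676.55 mm²; (rotated 40° about Z; rotation is an isometry so areas/perimeters/island counts are preserved). Overall, the cross-section has 2 separate islands. Net area = 676.55 mm².

676.55 mm²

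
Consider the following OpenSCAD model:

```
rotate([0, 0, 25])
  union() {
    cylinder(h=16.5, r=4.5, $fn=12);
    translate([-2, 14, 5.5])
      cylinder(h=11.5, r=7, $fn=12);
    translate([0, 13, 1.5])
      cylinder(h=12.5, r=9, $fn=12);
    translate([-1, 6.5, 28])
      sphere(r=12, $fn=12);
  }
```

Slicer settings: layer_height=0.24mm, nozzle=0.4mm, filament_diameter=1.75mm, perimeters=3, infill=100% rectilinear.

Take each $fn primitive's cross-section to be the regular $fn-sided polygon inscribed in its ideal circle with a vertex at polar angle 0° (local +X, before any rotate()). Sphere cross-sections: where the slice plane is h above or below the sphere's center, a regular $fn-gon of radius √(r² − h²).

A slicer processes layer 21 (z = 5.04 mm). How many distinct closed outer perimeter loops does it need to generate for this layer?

1

At z = 5.04 mm: the r=4.5 cylinder gives a regular 12-gon of circumradius 4.5 (constant along its height); the cylinder at (-2, 14) does not reach this height (z outside [5.5, 17]); the cylinder at (0, 13): section is a regular 12-gon, circumradius r=9; the sphere at (-1, 6.5) is not intersected at this z (|z−center|=22.960 > r=12); Merging all regions: the regions partially overlap (shared area 0.47 mm²), so overlapping operands fuse into one piece — 1 connected region; (rotated 25° about Z; rotation is an isometry so areas/perimeters/island counts are preserved). The result has 1 disconnected region.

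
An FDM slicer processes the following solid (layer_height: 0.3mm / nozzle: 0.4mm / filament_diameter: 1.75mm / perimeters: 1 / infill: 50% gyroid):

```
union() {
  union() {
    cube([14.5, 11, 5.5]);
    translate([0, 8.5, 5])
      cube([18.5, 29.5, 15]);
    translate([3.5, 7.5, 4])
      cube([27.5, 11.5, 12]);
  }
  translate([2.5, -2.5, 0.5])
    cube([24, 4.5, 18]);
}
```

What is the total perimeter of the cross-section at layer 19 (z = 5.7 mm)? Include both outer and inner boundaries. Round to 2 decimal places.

At z = 5.7 mm: the cube is not intersected at this z (z outside [0, 5.5]); the 18.5×29.5 cube at (0, 8.5) contributes its full rectangle (perimeter 96.00 mm); the 27.5×11.5 cube at (3.5, 7.5) contributes its full rectangle (perimeter 78.00 mm); Combining (union): the regions partially overlap (shared area 157.50 mm²), so the edge portions inside another operand are dropped and the merged outline is re-measured after clipping — boundary = 123.00 mm; the cube at (2.5, -2.5) is present — its section is the full 24×4.5 rectangle (perimeter 57.00 mm); Merging all regions: the 2 present regions are separate (no shared area or edge), so areas and boundary lengths simply add and each stays a separate island — boundary = 180.00 mm. Overall, the cross-section has 2 separate islands. Total boundary length (outer) = 180.00 mm.

180.00 mm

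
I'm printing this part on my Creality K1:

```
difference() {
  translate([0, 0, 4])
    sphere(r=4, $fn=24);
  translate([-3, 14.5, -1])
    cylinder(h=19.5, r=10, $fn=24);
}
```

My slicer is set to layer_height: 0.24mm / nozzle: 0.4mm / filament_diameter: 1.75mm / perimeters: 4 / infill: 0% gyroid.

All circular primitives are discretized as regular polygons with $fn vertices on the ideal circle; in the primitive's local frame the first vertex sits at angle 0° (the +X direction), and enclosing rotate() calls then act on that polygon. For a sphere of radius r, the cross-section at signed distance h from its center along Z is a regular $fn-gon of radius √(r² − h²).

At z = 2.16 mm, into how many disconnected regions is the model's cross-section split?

1

At z = 2.16 mm: the sphere: section is a regular 24-gon, circumradius = √(r²−h²) = √(4²−1.84²) = 3.552; the r=10 cylinder at (-3, 14.5) contributes a regular 24-gon of circumradius 10; Subtracting the remaining from the first: starting from the r=4 sphere, the r=10 cylinder at (-3, 14.5) misses the remaining region (no effect) — 1 connected region. The result has 1 disconnected region.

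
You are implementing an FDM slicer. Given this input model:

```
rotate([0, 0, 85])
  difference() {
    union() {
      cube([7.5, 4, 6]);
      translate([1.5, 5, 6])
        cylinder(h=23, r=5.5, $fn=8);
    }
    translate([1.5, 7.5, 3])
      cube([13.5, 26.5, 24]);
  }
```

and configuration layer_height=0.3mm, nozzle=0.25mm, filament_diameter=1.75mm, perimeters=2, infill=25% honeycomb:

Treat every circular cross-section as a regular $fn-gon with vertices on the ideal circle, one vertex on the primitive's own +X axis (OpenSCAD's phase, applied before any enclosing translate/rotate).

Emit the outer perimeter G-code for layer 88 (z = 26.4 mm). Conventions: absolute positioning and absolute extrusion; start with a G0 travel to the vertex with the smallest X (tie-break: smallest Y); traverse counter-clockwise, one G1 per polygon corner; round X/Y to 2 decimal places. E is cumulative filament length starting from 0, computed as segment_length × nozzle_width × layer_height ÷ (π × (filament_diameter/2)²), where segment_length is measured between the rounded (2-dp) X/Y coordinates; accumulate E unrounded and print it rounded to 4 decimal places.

G0 X-10.33 Y2.41 Z26.40
G1 X-9.06 Y-1.61 E0.1315
G1 X-5.33 Y-3.55 E0.2626
G1 X-1.31 Y-2.28 E0.3940
G1 X0.63 Y1.45 E0.5251
G1 X-0.64 Y5.47 E0.6566
G1 X-4.37 Y7.41 E0.7877
G1 X-6.95 Y6.60 E0.8720
G1 X-7.34 Y2.15 E1.0113
G1 X-10.33 Y2.41 E1.1049

At z = 26.4 mm: the cube is absent (z outside [0, 6]); the cylinder at (1.5, 5): section is a regular 8-gon, circumradius r=5.5; Taking the union: only the r=5.5 cylinder at (1.5, 5) is present, so the union is just that shape — 1 connected region; the cube at (1.5, 7.5) is present — its section is the full 13.5×26.5 rectangle; After the difference (first − rest): starting from the result so far, the 13.5×26.5 cube at (1.5, 7.5) partially overlaps it — only the 8.93 mm² overlap (of its 357.75 mm²) is removed, clipping the outline — 1 connected region; (whole slice rotated 85° about Z — lengths, areas and connectivity unchanged). The outline is a single polygon with 9 vertices. Extrusion per mm of travel: 0.25 × 0.3 / (π × 0.875²) = 0.031181. Accumulating E over each segment gives final E = 1.1049.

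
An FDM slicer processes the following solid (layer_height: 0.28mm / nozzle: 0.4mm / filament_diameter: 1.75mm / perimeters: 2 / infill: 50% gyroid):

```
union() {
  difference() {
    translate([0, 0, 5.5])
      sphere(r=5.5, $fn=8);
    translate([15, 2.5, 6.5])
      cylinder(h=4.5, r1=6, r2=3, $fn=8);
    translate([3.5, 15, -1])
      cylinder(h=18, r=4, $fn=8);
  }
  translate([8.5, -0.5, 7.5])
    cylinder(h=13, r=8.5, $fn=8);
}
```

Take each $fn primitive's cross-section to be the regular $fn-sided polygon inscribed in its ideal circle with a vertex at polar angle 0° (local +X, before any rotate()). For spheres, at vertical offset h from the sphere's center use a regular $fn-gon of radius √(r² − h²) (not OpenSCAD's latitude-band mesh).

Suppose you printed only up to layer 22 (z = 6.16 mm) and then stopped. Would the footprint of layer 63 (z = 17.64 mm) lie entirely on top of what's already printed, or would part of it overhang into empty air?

part overhangs

Compare the two slices. At z = 6.16: the r=5.5 sphere slices to a regular 8-gon of circumradius 5.460 (√(r²−h²) with h=0.66 from center) (area = (8/2)·5.460²·sin(360°/8) = 84.33 mm²); the cone at (15, 2.5) does not reach this height (z outside [6.5, 11]); the r=4 cylinder at (3.5, 15) gives a regular 8-gon of circumradius 4 (constant along its height) (area = (8/2)·4.000²·sin(360°/8) = 45.25 mm²); Subtracting the remaining from the first: starting from the r=5.5 sphere (84.33 mm²), the r=4 cylinder at (3.5, 15) misses the remaining region (no effect) — area = 84.33 mm²; the cylinder at (8.5, -0.5) is not intersected at this z (z outside [7.5, 20.5]); Combining (union): only the result so far is present, so the union is just that shape — area = 84.33 mm². At z = 17.64: the sphere is not intersected at this z (|z−center|=12.140 > r=5.5); the cone at (15, 2.5) is absent (z outside [6.5, 11]); the cylinder at (3.5, 15) is not intersected at this z (z outside [-1, 17]); After the difference (first − rest): the first operand is absent here, so nothing remains; the r=8.5 cylinder at (8.5, -0.5) gives a regular 8-gon of circumradius 8.5 (constant along its height) (area = (8/2)·8.500²·sin(360°/8) = 204.35 mm²); Merging all regions: only the r=8.5 cylinder at (8.5, -0.5) is present, so the union is just that shape — area = 204.35 mm². Checking containment: at z = 17.64 the cross-section extends beyond the z = 6.16 cross-section by about 172.82 mm².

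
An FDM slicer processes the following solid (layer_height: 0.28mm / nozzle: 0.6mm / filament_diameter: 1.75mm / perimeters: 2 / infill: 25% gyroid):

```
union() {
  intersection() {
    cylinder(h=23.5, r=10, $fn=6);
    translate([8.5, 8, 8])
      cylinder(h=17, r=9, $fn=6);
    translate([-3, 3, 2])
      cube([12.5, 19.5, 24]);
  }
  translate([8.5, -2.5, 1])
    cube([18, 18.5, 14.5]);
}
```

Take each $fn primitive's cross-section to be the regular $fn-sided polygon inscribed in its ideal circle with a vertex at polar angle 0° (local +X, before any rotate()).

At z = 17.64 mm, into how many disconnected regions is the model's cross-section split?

1

At z = 17.64 mm: the r=10 cylinder contributes a regular 6-gon of circumradius 10; the cylinder at (8.5, 8): section is a regular 6-gon, circumradius r=9; the cube at (-3, 3) (footprint 12.5×19.5) is included at this height; After intersecting: the r=9 cylinder at (8.5, 8) partially overlaps the r=10 cylinder; clipping to the common part keeps 49.47 mm²; the 12.5×19.5 cube at (-3, 3) partially overlaps the running intersection; clipping to the common part keeps 33.04 mm² — 1 connected region; the cube at (8.5, -2.5) is not intersected at this z (z outside [1, 15.5]); Merging all regions: only the result so far is present, so the union is just that shape — 1 connected region. The result has 1 disconnected region.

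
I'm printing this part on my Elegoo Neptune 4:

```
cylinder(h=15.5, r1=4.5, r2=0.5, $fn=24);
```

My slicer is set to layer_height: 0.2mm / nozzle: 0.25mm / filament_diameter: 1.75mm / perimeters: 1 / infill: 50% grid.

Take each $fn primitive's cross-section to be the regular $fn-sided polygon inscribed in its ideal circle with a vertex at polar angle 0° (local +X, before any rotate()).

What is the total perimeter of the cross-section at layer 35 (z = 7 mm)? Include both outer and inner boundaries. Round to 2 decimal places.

16.88 mm

At z = 7 mm: the cone: at t=0.452 of its height the radius interpolates to r₁+(r₂−r₁)t = 2.694, giving a regular 24-gon of that circumradius (perimeter = 2·24·2.694·sin(180°/24) = 16.88 mm). Overall, the cross-section is a single solid region. Total boundary length (outer) = 16.88 mm.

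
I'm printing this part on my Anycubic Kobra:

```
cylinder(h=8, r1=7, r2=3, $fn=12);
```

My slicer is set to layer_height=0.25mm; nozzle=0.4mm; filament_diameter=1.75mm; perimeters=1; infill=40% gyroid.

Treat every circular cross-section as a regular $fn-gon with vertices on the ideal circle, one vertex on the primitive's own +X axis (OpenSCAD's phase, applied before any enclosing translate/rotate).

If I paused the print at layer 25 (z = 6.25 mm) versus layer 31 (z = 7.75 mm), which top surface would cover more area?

Layer 25 (z = 6.25): the cone (r1=7→r2=3) has section circumradius 3.875 here — a regular 12-gon (area = (12/2)·3.875²·sin(360°/12) = 45.05 mm²). So its area = 45.05 mm². Layer 31 (z = 7.75): the cone: at t=0.969 of its height the radius interpolates to r₁+(r₂−r₁)t = 3.125, giving a regular 12-gon of that circumradius (area = (12/2)·3.125²·sin(360°/12) = 29.30 mm²). So its area = 29.30 mm². Layer 25 is larger (45.05 vs 29.30 mm²).

layer 25 (z = 6.25 mm)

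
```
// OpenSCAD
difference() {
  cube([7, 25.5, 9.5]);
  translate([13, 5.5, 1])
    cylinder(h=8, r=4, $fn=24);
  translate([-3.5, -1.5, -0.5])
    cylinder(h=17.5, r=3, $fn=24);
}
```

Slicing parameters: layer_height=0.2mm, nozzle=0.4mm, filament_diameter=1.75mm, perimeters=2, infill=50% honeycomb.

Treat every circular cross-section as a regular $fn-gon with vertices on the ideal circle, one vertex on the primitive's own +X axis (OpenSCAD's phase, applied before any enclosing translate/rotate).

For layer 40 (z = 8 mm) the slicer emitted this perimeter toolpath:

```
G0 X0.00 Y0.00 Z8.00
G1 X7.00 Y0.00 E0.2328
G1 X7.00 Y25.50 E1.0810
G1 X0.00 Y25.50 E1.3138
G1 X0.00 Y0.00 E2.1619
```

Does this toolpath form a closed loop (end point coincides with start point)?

Start point (G0): (0.00, 0.00). End point (last G1): the path returns to the start — closed.

yes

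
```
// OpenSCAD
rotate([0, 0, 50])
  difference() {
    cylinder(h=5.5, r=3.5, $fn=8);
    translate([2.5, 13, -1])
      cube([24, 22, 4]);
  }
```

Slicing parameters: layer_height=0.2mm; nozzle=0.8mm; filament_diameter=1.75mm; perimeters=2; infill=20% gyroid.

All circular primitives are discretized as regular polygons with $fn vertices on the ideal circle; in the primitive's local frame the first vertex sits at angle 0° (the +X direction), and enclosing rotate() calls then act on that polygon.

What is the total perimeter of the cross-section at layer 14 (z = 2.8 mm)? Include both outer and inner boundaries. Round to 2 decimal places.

At z = 2.8 mm: the cylinder: section is a regular 8-gon, circumradius r=3.5 (perimeter = 2·8·3.500·sin(180°/8) = 21.43 mm); the 24×22 cube at (2.5, 13) contributes its full rectangle (perimeter 92.00 mm); Taking the first minus the rest: starting from the r=3.5 cylinder, the 24×22 cube at (2.5, 13) misses the remaining region (no effect) — boundary = 21.43 mm; (whole slice rotated 50° about Z — lengths, areas and connectivity unchanged). Overall, the cross-section is a single solid region. Total boundary length (outer) = 21.43 mm.

21.43 mm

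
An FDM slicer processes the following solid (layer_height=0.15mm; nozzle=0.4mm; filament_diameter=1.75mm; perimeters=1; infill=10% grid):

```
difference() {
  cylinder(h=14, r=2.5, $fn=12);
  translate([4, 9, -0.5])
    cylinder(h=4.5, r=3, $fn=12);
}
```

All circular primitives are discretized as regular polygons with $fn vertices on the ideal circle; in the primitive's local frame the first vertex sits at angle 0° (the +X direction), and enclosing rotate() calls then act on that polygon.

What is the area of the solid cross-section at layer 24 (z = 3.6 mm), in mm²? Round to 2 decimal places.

18.75 mm²

At z = 3.6 mm: the r=2.5 cylinder gives a regular 12-gon of circumradius 2.5 (constant along its height) (area = (12/2)·2.500²·sin(360°/12) = 18.75 mm²); the r=3 cylinder at (4, 9) contributes a regular 12-gon of circumradius 3 (area = (12/2)·3.000²·sin(360°/12) = 27.00 mm²); Taking the first minus the rest: starting from the r=2.5 cylinder (18.75 mm²), the r=3 cylinder at (4, 9) misses the remaining region (no effect) — area = 18.75 mm². Overall, the cross-section is a single solid region. Net area = 18.75 mm².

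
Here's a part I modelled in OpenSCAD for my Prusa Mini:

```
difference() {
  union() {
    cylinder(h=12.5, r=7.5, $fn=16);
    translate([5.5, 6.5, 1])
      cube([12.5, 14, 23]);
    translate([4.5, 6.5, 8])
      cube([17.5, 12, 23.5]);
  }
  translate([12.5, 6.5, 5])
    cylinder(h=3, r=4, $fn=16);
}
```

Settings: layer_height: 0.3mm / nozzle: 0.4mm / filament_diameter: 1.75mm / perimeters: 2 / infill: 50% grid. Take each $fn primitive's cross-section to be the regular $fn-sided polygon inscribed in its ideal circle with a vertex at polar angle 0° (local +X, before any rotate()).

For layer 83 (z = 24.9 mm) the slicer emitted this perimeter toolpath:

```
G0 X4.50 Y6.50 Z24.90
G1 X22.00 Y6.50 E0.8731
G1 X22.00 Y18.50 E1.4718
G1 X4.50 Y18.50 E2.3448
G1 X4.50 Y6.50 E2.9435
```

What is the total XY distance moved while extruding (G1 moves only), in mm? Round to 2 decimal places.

Sum the Euclidean lengths of each G1 segment: total = 59.00 mm.

59.00 mm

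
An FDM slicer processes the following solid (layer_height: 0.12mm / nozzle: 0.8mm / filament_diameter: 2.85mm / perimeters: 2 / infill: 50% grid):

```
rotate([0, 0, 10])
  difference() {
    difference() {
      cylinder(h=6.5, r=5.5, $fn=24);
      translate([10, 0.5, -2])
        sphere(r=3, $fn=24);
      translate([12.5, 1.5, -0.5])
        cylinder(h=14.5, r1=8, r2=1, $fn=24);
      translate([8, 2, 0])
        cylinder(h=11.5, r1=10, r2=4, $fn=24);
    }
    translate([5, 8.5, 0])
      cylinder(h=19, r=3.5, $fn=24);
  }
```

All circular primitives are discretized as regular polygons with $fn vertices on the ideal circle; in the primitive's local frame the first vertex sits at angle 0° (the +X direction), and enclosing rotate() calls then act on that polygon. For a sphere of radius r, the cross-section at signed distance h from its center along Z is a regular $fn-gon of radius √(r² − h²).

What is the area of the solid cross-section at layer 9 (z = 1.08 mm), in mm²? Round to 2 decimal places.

At z = 1.08 mm: the r=5.5 cylinder gives a regular 24-gon of circumradius 5.5 (constant along its height) (area = (24/2)·5.500²·sin(360°/24) = 93.95 mm²); the sphere at (10, 0.5) does not reach this height (|z−center|=3.080 > r=3); the cone at (12.5, 1.5) (r1=8→r2=1) has section circumradius 7.237 here — a regular 24-gon (area = (24/2)·7.237²·sin(360°/24) = 162.68 mm²); the cone at (8, 2) contributes a regular 24-gon of circumradius 9.437 (interpolated between r1=10 and r2=4 at t=0.094) (area = (24/2)·9.437²·sin(360°/24) = 276.57 mm²); Taking the first minus the rest: starting from the r=5.5 cylinder (93.95 mm²), the cone at (12.5, 1.5) partially overlaps it — only the 0.06 mm² overlap (of its 162.68 mm²) is removed, clipping the outline; the cone at (8, 2) partially overlaps it — only the 53.22 mm² overlap (of its 276.57 mm²) is removed, clipping the outline — area = 40.67 mm²; the r=3.5 cylinder at (5, 8.5) gives a regular 24-gon of circumradius 3.5 (constant along its height) (area = (24/2)·3.500²·sin(360°/24) = 38.05 mm²); Subtracting the remaining from the first: starting from the result so far (40.67 mm²), the r=3.5 cylinder at (5, 8.5) misses the remaining region (no effect) — area = 40.67 mm²; (rotated 10° about Z; rotation is an isometry so areas/perimeters/island counts are preserved). Overall, the cross-section is a single solid region. Net area = 40.67 mm².

40.67 mm²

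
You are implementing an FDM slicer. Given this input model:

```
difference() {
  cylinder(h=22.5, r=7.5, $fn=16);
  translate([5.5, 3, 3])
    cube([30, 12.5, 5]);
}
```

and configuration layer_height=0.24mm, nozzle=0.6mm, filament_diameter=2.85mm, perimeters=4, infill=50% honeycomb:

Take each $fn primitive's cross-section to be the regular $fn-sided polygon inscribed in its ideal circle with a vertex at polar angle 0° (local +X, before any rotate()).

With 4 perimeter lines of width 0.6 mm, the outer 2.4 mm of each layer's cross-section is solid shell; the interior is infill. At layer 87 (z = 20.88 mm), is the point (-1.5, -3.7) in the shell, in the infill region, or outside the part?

infill

At z = 20.88 mm: the r=7.5 cylinder contributes a regular 16-gon of circumradius 7.5; the cube at (5.5, 3) is not intersected at this z (z outside [3, 8]); After the difference (first − rest): none of the subtracted shapes is present at this height, so the r=7.5 cylinder is unchanged — 1 connected region. Overall, the cross-section is a single solid region. The nearest boundary edge runs (-2.87, -6.93)→(-0.00, -7.50); distance from the point to it = 3.43 mm. The point is inside the cross-section and 3.43 mm from the nearest boundary — more than the 2.4 mm shell width (4 × 0.6), so it's in the infill interior.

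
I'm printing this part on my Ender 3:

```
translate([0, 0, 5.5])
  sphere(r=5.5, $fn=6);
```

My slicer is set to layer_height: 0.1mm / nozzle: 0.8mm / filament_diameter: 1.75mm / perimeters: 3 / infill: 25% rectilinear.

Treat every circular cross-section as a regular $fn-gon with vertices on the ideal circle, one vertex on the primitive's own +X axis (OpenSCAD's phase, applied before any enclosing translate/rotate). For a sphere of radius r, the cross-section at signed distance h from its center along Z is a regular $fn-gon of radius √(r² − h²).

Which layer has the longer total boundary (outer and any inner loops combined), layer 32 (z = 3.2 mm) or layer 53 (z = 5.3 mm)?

Layer 32 (z = 3.2): the r=5.5 sphere slices to a regular 6-gon of circumradius 4.996 (√(r²−h²) with h=2.3 from center) (perimeter = 2·6·4.996·sin(180°/6) = 29.98 mm). So its perimeter = 29.98 mm. Layer 53 (z = 5.3): the r=5.5 sphere slices to a regular 6-gon of circumradius 5.496 (√(r²−h²) with h=0.2 from center) (perimeter = 2·6·5.496·sin(180°/6) = 32.98 mm). So its perimeter = 32.98 mm. Layer 53 is larger (32.98 vs 29.98 mm).

layer 53 (z = 5.3 mm)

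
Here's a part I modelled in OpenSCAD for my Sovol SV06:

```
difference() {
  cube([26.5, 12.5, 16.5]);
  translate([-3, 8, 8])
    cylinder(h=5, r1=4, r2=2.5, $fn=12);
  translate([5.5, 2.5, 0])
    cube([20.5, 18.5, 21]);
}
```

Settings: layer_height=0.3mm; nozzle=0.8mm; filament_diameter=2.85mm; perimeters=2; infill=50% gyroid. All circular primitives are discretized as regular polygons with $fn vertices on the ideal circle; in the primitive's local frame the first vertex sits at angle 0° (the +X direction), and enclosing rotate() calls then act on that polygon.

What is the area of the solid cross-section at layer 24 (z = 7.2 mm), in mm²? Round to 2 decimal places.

At z = 7.2 mm: the cube is present — its section is the full 26.5×12.5 rectangle (area 331.25 mm²); the cone at (-3, 8) is absent (z outside [8, 13]); the 20.5×18.5 cube at (5.5, 2.5) contributes its full rectangle (area 379.25 mm²); Subtracting the remaining from the first: starting from the 26.5×12.5 cube (331.25 mm²), the 20.5×18.5 cube at (5.5, 2.5) partially overlaps it — only the 205.00 mm² overlap (of its 379.25 mm²) is removed, clipping the outline — area = 126.25 mm². Overall, the cross-section is a single solid region. Net area = 126.25 mm².

126.25 mm²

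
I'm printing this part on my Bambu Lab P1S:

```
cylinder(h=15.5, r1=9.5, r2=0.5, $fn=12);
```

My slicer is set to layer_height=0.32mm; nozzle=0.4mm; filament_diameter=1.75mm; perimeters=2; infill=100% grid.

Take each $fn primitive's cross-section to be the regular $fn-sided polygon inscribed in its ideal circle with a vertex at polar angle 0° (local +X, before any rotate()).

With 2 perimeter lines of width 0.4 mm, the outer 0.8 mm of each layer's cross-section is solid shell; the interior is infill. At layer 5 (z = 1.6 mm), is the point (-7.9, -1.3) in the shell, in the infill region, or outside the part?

At z = 1.6 mm: the cone contributes a regular 12-gon of circumradius 8.571 (interpolated between r1=9.5 and r2=0.5 at t=0.103). Overall, the cross-section is a single solid region. The nearest boundary edge runs (-8.57, 0.00)→(-7.42, -4.29); distance from the point to it = 0.31 mm. The point is inside the cross-section, 0.31 mm from the nearest boundary — within the 0.8 mm shell band (2 × 0.4).

shell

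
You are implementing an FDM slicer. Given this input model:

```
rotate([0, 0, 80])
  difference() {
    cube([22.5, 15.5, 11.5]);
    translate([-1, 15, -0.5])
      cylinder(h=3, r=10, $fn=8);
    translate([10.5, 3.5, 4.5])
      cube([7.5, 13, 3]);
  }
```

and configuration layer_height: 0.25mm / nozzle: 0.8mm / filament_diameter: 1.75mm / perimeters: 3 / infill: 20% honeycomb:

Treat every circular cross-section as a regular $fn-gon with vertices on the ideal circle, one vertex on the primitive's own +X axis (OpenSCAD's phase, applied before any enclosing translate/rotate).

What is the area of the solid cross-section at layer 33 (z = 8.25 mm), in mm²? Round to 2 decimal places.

At z = 8.25 mm: the 22.5×15.5 cube contributes its full rectangle (area 348.75 mm²); the cylinder at (-1, 15) does not reach this height (z outside [-0.5, 2.5]); the cube at (10.5, 3.5) does not reach this height (z outside [4.5, 7.5]); Taking the first minus the rest: none of the subtracted shapes is present at this height, so the 22.5×15.5 cube is unchanged — area = 348.75 mm²; (whole slice rotated 80° about Z — lengths, areas and connectivity unchanged). Overall, the cross-section is a single solid region. Net area = 348.75 mm².

348.75 mm²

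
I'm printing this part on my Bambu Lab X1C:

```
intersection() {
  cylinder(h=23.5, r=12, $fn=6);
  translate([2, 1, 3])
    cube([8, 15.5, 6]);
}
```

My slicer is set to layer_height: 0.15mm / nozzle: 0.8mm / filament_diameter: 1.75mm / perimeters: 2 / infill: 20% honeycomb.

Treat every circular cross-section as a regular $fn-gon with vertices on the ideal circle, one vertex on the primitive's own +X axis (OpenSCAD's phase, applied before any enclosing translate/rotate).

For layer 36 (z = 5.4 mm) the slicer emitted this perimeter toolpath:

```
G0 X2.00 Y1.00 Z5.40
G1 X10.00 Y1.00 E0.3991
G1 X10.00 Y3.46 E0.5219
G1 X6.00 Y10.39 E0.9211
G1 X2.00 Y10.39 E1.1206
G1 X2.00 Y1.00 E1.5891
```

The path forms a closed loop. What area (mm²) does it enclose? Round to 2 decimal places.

61.26 mm²

Apply the shoelace formula to the sequence of (X, Y) vertices; enclosed area = 61.26 mm².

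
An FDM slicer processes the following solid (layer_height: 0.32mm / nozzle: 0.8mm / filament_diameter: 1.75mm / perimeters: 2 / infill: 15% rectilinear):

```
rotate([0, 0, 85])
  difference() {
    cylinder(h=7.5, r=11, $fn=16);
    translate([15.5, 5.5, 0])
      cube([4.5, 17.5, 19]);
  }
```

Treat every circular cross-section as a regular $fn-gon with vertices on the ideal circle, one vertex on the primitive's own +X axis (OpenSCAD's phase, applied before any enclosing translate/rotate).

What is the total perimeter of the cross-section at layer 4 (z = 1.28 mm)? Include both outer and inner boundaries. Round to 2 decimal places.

68.67 mm

At z = 1.28 mm: the cylinder: section is a regular 16-gon, circumradius r=11 (perimeter = 2·16·11.000·sin(180°/16) = 68.67 mm); the cube at (15.5, 5.5) (footprint 4.5×17.5) is included at this height (perimeter 44.00 mm); After the difference (first − rest): starting from the r=11 cylinder, the 4.5×17.5 cube at (15.5, 5.5) misses the remaining region (no effect) — boundary = 68.67 mm; (rotated 85° about Z; rotation is an isometry so areas/perimeters/island counts are preserved). Overall, the cross-section is a single solid region. Total boundary length (outer) = 68.67 mm.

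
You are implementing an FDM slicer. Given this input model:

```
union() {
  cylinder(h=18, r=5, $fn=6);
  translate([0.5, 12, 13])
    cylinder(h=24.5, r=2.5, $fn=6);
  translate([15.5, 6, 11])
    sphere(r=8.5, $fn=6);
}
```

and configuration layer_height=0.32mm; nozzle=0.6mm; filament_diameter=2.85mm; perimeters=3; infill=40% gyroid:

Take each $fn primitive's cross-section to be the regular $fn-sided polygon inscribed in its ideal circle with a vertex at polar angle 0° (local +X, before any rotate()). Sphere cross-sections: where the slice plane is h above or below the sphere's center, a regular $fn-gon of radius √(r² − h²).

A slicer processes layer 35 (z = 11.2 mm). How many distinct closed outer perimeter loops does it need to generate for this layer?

At z = 11.2 mm: the r=5 cylinder contributes a regular 6-gon of circumradius 5; the cylinder at (0.5, 12) does not reach this height (z outside [13, 37.5]); the r=8.5 sphere at (15.5, 6) contributes a regular 6-gon of circumradius √(8.5²−0.2²) = 8.498; Taking the union: the 2 present regions are separate (no shared area or edge), so areas and boundary lengths simply add and each stays a separate island — 2 connected regions. The result has 2 disconnected regions.

2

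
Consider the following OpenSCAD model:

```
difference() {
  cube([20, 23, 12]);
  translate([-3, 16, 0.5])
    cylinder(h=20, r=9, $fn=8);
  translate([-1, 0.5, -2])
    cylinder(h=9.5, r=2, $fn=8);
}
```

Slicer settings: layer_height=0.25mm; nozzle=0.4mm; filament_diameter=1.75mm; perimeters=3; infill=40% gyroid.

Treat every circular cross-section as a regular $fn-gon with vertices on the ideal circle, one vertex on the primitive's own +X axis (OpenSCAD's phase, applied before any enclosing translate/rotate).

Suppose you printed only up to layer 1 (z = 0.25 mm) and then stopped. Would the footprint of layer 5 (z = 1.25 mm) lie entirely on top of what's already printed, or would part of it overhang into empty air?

Compare the two slices. At z = 0.25: the cube (footprint 20×23) is included at this height (area 460.00 mm²); the cylinder at (-3, 16) does not reach this height (z outside [0.5, 20.5]); the r=2 cylinder at (-1, 0.5) gives a regular 8-gon of circumradius 2 (constant along its height) (area = (8/2)·2.000²·sin(360°/8) = 11.31 mm²); Taking the first minus the rest: starting from the 20×23 cube (460.00 mm²), the r=2 cylinder at (-1, 0.5) partially overlaps it — only the 1.48 mm² overlap (of its 11.31 mm²) is removed, clipping the outline — area = 458.52 mm². At z = 1.25: the 20×23 cube contributes its full rectangle (area 460.00 mm²); the cylinder at (-3, 16): section is a regular 8-gon, circumradius r=9 (area = (8/2)·9.000²·sin(360°/8) = 229.10 mm²); the r=2 cylinder at (-1, 0.5) contributes a regular 8-gon of circumradius 2 (area = (8/2)·2.000²·sin(360°/8) = 11.31 mm²); After the difference (first − rest): starting from the 20×23 cube (460.00 mm²), the r=9 cylinder at (-3, 16) partially overlaps it — only the 63.59 mm² overlap (of its 229.10 mm²) is removed, clipping the outline; the r=2 cylinder at (-1, 0.5) partially overlaps it — only the 1.48 mm² overlap (of its 11.31 mm²) is removed, clipping the outline — area = 394.93 mm². Checking containment: the cross-section at z = 1.25 is a subset of the cross-section at z = 0.25.

entirely on top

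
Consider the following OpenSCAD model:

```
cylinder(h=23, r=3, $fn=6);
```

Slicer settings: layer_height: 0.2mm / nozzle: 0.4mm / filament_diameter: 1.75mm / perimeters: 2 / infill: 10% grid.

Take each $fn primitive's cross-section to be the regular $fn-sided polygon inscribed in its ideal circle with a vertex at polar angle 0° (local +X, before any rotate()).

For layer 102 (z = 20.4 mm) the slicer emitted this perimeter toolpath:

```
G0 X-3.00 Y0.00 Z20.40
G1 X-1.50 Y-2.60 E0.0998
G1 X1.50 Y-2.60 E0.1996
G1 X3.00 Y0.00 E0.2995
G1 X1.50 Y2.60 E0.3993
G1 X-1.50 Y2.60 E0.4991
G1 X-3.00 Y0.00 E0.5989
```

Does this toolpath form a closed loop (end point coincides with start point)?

Start point (G0): (-3.00, 0.00). End point (last G1): the path returns to the start — closed.

yes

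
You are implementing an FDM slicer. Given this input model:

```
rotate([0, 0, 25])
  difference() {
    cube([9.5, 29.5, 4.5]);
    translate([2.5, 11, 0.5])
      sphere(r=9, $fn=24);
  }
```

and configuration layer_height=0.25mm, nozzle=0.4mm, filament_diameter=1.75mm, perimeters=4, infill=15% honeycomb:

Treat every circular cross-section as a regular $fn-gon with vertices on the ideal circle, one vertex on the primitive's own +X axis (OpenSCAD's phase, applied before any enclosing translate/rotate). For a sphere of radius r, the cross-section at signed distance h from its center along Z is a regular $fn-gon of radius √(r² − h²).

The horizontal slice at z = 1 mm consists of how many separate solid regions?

2

At z = 1 mm: the cube is present — its section is the full 9.5×29.5 rectangle; the r=9 sphere at (2.5, 11) slices to a regular 24-gon of circumradius 8.986 (√(r²−h²) with h=0.5 from center); After the difference (first − rest): starting from the 9.5×29.5 cube, the r=9 sphere at (2.5, 11) partially overlaps it — only the 154.84 mm² overlap (of its 250.80 mm²) is removed, clipping the outline — 2 connected regions; (rotated 25° about Z; rotation is an isometry so areas/perimeters/island counts are preserved). The result has 2 disconnected regions.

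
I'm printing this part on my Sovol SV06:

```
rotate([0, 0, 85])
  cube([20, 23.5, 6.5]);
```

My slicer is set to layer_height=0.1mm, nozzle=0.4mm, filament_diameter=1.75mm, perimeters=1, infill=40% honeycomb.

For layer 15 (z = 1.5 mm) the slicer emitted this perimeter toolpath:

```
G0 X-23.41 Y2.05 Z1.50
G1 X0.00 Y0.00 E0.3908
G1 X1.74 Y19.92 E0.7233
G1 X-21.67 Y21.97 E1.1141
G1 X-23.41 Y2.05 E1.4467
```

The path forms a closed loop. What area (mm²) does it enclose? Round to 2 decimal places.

Apply the shoelace formula to the sequence of (X, Y) vertices; enclosed area = 469.89 mm².

469.89 mm²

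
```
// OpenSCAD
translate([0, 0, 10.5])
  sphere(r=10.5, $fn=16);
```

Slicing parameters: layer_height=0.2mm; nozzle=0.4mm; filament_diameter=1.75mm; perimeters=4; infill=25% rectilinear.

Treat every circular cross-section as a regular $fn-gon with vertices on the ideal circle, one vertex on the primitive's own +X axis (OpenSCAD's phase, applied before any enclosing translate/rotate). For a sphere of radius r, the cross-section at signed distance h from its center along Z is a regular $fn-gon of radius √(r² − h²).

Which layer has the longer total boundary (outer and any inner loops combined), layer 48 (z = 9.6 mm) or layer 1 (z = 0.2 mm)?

layer 48 (z = 9.6 mm)

Layer 48 (z = 9.6): the sphere: section is a regular 16-gon, circumradius = √(r²−h²) = √(10.5²−0.9²) = 10.461 (perimeter = 2·16·10.461·sin(180°/16) = 65.31 mm). So its perimeter = 65.31 mm. Layer 1 (z = 0.2): the sphere: section is a regular 16-gon, circumradius = √(r²−h²) = √(10.5²−10.3²) = 2.040 (perimeter = 2·16·2.040·sin(180°/16) = 12.73 mm). So its perimeter = 12.73 mm. Layer 48 is larger (65.31 vs 12.73 mm).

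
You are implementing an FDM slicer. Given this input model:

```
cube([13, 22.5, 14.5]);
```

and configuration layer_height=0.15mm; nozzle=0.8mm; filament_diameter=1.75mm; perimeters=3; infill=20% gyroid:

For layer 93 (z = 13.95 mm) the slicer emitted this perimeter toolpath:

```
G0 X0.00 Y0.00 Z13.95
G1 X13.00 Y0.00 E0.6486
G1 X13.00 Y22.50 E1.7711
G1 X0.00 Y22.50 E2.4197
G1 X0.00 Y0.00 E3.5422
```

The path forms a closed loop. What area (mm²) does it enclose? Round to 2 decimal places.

Apply the shoelace formula to the sequence of (X, Y) vertices; enclosed area = 292.50 mm².

292.50 mm²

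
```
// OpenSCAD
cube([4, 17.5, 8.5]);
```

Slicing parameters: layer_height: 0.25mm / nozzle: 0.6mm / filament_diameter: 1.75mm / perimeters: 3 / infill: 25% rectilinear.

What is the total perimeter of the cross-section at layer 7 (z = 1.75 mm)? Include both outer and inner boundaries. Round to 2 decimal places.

43.00 mm

At z = 1.75 mm: the cube is present — its section is the full 4×17.5 rectangle (perimeter 43.00 mm). Overall, the cross-section is a single solid region. Total boundary length (outer) = 43.00 mm.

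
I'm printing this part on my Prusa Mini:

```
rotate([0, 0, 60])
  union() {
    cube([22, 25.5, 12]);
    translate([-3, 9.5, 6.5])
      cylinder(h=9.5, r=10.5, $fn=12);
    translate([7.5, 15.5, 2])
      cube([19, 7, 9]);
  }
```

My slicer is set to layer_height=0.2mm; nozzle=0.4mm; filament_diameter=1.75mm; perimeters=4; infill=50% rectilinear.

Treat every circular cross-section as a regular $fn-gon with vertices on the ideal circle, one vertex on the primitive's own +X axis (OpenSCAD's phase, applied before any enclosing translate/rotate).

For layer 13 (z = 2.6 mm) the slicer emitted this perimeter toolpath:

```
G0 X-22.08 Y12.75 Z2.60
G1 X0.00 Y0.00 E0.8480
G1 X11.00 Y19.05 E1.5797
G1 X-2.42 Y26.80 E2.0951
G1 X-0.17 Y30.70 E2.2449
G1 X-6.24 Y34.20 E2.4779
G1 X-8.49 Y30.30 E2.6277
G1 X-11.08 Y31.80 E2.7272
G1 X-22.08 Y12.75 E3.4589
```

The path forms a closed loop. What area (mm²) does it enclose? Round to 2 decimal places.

Apply the shoelace formula to the sequence of (X, Y) vertices; enclosed area = 592.41 mm².

592.41 mm²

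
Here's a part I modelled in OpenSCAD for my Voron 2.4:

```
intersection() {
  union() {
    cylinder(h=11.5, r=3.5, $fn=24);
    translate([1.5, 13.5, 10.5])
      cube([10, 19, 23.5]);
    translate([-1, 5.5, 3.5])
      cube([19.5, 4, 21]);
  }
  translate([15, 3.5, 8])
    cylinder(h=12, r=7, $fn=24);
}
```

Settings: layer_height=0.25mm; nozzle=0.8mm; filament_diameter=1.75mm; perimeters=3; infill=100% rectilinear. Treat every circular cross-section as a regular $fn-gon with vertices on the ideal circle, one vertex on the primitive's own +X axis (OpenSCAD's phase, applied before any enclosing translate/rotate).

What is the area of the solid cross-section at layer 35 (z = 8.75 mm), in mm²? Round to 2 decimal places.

36.02 mm²

At z = 8.75 mm: the cylinder: section is a regular 24-gon, circumradius r=3.5 (area = (24/2)·3.500²·sin(360°/24) = 38.05 mm²); the cube at (1.5, 13.5) is absent (z outside [10.5, 34]); the cube at (-1, 5.5) is present — its section is the full 19.5×4 rectangle (area 78.00 mm²); Merging all regions: the 2 present regions are separate (no shared area or edge), so areas and boundary lengths simply add and each stays a separate island — area = 116.05 mm²; the r=7 cylinder at (15, 3.5) contributes a regular 24-gon of circumradius 7 (area = (24/2)·7.000²·sin(360°/24) = 152.19 mm²); Taking the intersection: the r=7 cylinder at (15, 3.5) partially overlaps that combined region; clipping to the common part keeps 36.02 mm² — area = 36.02 mm². Overall, the cross-section is a single solid region. Net area = 36.02 mm².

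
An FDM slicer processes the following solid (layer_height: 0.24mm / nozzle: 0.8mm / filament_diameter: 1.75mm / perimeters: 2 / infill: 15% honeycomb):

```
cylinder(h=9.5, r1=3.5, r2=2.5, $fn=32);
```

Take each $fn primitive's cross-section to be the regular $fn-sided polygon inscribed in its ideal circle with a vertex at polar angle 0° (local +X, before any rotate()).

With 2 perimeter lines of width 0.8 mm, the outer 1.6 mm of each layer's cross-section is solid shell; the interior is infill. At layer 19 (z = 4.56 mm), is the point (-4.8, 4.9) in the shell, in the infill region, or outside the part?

outside

At z = 4.56 mm: the cone contributes a regular 32-gon of circumradius 3.020 (interpolated between r1=3.5 and r2=2.5 at t=0.480). Overall, the cross-section is a single solid region. The nearest boundary edge runs (-1.68, 2.51)→(-2.14, 2.14); distance from the point to it = 3.84 mm. The point is not inside any of the regions above, so it lies outside the cross-section (3.84 mm from the nearest boundary).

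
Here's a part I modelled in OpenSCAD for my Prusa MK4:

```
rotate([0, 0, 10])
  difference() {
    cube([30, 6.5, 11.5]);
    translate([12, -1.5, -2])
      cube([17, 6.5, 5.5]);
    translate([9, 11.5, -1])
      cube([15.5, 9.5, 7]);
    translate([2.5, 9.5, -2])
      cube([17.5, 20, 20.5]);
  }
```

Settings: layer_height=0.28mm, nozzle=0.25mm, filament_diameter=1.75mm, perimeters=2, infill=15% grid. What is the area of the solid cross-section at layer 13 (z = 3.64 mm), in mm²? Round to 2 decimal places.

At z = 3.64 mm: the cube is present — its section is the full 30×6.5 rectangle (area 195.00 mm²); the cube at (12, -1.5) is not intersected at this z (z outside [-2, 3.5]); the cube at (9, 11.5) is present — its section is the full 15.5×9.5 rectangle (area 147.25 mm²); the cube at (2.5, 9.5) (footprint 17.5×20) is included at this height (area 350.00 mm²); After the difference (first − rest): starting from the 30×6.5 cube (195.00 mm²), the 15.5×9.5 cube at (9, 11.5) misses the remaining region (no effect); the 17.5×20 cube at (2.5, 9.5) misses the remaining region (no effect) — area = 195.00 mm²; (whole slice rotated 10° about Z — lengths, areas and connectivity unchanged). Overall, the cross-section is a single solid region. Net area = 195.00 mm².

195.00 mm²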